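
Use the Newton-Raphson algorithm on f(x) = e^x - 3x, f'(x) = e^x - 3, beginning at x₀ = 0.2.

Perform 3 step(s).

f(x) = e^x - 3x
f'(x) = e^x - 3
x₀ = 0.2

Newton-Raphson formula: x_{n+1} = x_n - f(x_n)/f'(x_n)

Iteration 1:
  f(0.200000) = 0.621403
  f'(0.200000) = -1.778597
  x_1 = 0.200000 - 0.621403/(-1.778597) = 0.549378
Iteration 2:
  f(0.549378) = 0.084041
  f'(0.549378) = -1.267825
  x_2 = 0.549378 - 0.084041/(-1.267825) = 0.615666
Iteration 3:
  f(0.615666) = 0.003891
  f'(0.615666) = -1.149112
  x_3 = 0.615666 - 0.003891/(-1.149112) = 0.619052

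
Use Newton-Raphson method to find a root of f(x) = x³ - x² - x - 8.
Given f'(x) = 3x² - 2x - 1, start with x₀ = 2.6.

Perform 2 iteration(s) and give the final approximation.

f(x) = x³ - x² - x - 8
f'(x) = 3x² - 2x - 1
x₀ = 2.6

Newton-Raphson formula: x_{n+1} = x_n - f(x_n)/f'(x_n)

Iteration 1:
  f(2.600000) = 0.216000
  f'(2.600000) = 14.080000
  x_1 = 2.600000 - 0.216000/14.080000 = 2.584659
Iteration 2:
  f(2.584659) = 0.001597
  f'(2.584659) = 13.872070
  x_2 = 2.584659 - 0.001597/13.872070 = 2.584544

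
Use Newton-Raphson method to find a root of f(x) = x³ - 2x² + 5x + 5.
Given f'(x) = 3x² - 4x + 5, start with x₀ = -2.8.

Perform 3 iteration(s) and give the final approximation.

f(x) = x³ - 2x² + 5x + 5
f'(x) = 3x² - 4x + 5
x₀ = -2.8

Newton-Raphson formula: x_{n+1} = x_n - f(x_n)/f'(x_n)

Iteration 1:
  f(-2.800000) = -46.632000
  f'(-2.800000) = 39.720000
  x_1 = -2.800000 - (-46.632000)/39.720000 = -1.625982
Iteration 2:
  f(-1.625982) = -12.716342
  f'(-1.625982) = 19.435379
  x_2 = -1.625982 - (-12.716342)/19.435379 = -0.971694
Iteration 3:
  f(-0.971694) = -2.664306
  f'(-0.971694) = 11.719339
  x_3 = -0.971694 - (-2.664306)/11.719339 = -0.744351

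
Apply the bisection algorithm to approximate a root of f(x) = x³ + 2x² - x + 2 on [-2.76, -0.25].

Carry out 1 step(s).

f(x) = x³ + 2x² - x + 2
Initial interval: [-2.76, -0.25]

Iteration 1:
  c_1 = (-2.760000 + (-0.250000))/2 = -1.505000
  f(c_1) = f(-1.505000) = 4.626187
  f(a) × f(c) < 0, new interval: [-2.760000, -1.505000]

After 1 iteration(s), the approximation is c_1 = -1.505000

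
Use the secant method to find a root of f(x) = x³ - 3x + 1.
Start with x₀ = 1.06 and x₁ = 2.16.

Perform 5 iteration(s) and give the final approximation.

f(x) = x³ - 3x + 1
x₀ = 1.06, x₁ = 2.16

Secant formula: x_{n+1} = x_n - f(x_n)(x_n - x_{n-1})/(f(x_n) - f(x_{n-1}))

Iteration 1:
  f(1.060000) = -0.988984
  f(2.160000) = 4.597696
  x_2 = 2.160000 - 4.597696×(2.160000 - 1.060000)/(4.597696 - (-0.988984))
       = 1.254728
Iteration 2:
  f(2.160000) = 4.597696
  f(1.254728) = -0.788813
  x_3 = 1.254728 - (-0.788813)×(1.254728 - 2.160000)/(-0.788813 - 4.597696)
       = 1.387298
Iteration 3:
  f(1.254728) = -0.788813
  f(1.387298) = -0.491906
  x_4 = 1.387298 - (-0.491906)×(1.387298 - 1.254728)/(-0.491906 - (-0.788813))
       = 1.606936
Iteration 4:
  f(1.387298) = -0.491906
  f(1.606936) = 0.328693
  x_5 = 1.606936 - 0.328693×(1.606936 - 1.387298)/(0.328693 - (-0.491906))
       = 1.518960
Iteration 5:
  f(1.606936) = 0.328693
  f(1.518960) = -0.052277
  x_6 = 1.518960 - (-0.052277)×(1.518960 - 1.606936)/(-0.052277 - 0.328693)
       = 1.531032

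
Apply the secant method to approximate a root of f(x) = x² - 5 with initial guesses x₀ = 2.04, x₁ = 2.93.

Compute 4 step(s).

f(x) = x² - 5
x₀ = 2.04, x₁ = 2.93

Secant formula: x_{n+1} = x_n - f(x_n)(x_n - x_{n-1})/(f(x_n) - f(x_{n-1}))

Iteration 1:
  f(2.040000) = -0.838400
  f(2.930000) = 3.584900
  x_2 = 2.930000 - 3.584900×(2.930000 - 2.040000)/(3.584900 - (-0.838400))
       = 2.208692
Iteration 2:
  f(2.930000) = 3.584900
  f(2.208692) = -0.121679
  x_3 = 2.208692 - (-0.121679)×(2.208692 - 2.930000)/(-0.121679 - 3.584900)
       = 2.232371
Iteration 3:
  f(2.208692) = -0.121679
  f(2.232371) = -0.016519
  x_4 = 2.232371 - (-0.016519)×(2.232371 - 2.208692)/(-0.016519 - (-0.121679))
       = 2.236091
Iteration 4:
  f(2.232371) = -0.016519
  f(2.236091) = 0.000102
  x_5 = 2.236091 - 0.000102×(2.236091 - 2.232371)/(0.000102 - (-0.016519))
       = 2.236068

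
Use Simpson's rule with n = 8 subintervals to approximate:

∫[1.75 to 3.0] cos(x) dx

f(x) = cos(x)
a = 1.75, b = 3.0, n = 8
h = (b - a)/n = 0.156250

Simpson's rule: (h/3)[f(x₀) + 4f(x₁) + 2f(x₂) + ... + f(xₙ)]

x_0 = 1.7500, f(x_0) = -0.178246, coefficient = 1
x_1 = 1.9062, f(x_1) = -0.329198, coefficient = 4
x_2 = 2.0625, f(x_2) = -0.472128, coefficient = 2
x_3 = 2.2188, f(x_3) = -0.603556, coefficient = 4
x_4 = 2.3750, f(x_4) = -0.720278, coefficient = 2
x_5 = 2.5312, f(x_5) = -0.819452, coefficient = 4
x_6 = 2.6875, f(x_6) = -0.898659, coefficient = 2
x_7 = 2.8438, f(x_7) = -0.955972, coefficient = 4
x_8 = 3.0000, f(x_8) = -0.989992, coefficient = 1

I ≈ (0.156250/3) × -16.183080 = -0.842869
Exact value: -0.842866
Error: 0.000003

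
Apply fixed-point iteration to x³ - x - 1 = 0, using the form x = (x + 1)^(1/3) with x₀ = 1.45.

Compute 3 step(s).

Equation: x³ - x - 1 = 0
Fixed-point form: x = (x + 1)^(1/3)
x₀ = 1.45

x_1 = g(1.450000) = 1.348100
x_2 = g(1.348100) = 1.329144
x_3 = g(1.329144) = 1.325558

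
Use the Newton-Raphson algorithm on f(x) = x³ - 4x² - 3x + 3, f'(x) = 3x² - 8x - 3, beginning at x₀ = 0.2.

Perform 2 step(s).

f(x) = x³ - 4x² - 3x + 3
f'(x) = 3x² - 8x - 3
x₀ = 0.2

Newton-Raphson formula: x_{n+1} = x_n - f(x_n)/f'(x_n)

Iteration 1:
  f(0.200000) = 2.248000
  f'(0.200000) = -4.480000
  x_1 = 0.200000 - 2.248000/(-4.480000) = 0.701786
Iteration 2:
  f(0.701786) = -0.729738
  f'(0.701786) = -7.136776
  x_2 = 0.701786 - (-0.729738)/(-7.136776) = 0.599535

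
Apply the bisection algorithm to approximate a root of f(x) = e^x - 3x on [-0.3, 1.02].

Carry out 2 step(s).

f(x) = e^x - 3x
Initial interval: [-0.3, 1.02]

Iteration 1:
  c_1 = (-0.300000 + 1.020000)/2 = 0.360000
  f(c_1) = f(0.360000) = 0.353329
  f(a) × f(c) ≥ 0, new interval: [0.360000, 1.020000]
Iteration 2:
  c_2 = (0.360000 + 1.020000)/2 = 0.690000
  f(c_2) = f(0.690000) = -0.076284
  f(a) × f(c) < 0, new interval: [0.360000, 0.690000]

After 2 iteration(s), the approximation is c_2 = 0.690000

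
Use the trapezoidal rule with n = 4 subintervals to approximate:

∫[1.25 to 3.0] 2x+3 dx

f(x) = 2x+3
a = 1.25, b = 3.0, n = 4
h = (b - a)/n = 0.437500

Trapezoidal rule: (h/2)[f(x₀) + 2f(x₁) + 2f(x₂) + ... + f(xₙ)]

x_0 = 1.2500, f(x_0) = 5.500000, coefficient = 1
x_1 = 1.6875, f(x_1) = 6.375000, coefficient = 2
x_2 = 2.1250, f(x_2) = 7.250000, coefficient = 2
x_3 = 2.5625, f(x_3) = 8.125000, coefficient = 2
x_4 = 3.0000, f(x_4) = 9.000000, coefficient = 1

I ≈ (0.437500/2) × 58.000000 = 12.687500
Exact value: 12.687500
Error: 0.000000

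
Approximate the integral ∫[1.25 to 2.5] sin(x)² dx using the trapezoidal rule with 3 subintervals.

f(x) = sin(x)²
a = 1.25, b = 2.5, n = 3
h = (b - a)/n = 0.416667

Trapezoidal rule: (h/2)[f(x₀) + 2f(x₁) + 2f(x₂) + ... + f(xₙ)]

x_0 = 1.2500, f(x_0) = 0.900572, coefficient = 1
x_1 = 1.6667, f(x_1) = 0.990837, coefficient = 2
x_2 = 2.0833, f(x_2) = 0.759518, coefficient = 2
x_3 = 2.5000, f(x_3) = 0.358169, coefficient = 1

I ≈ (0.416667/2) × 4.759450 = 0.991552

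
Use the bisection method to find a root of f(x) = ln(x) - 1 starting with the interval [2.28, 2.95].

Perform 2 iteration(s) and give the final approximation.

f(x) = ln(x) - 1
Initial interval: [2.28, 2.95]

Iteration 1:
  c_1 = (2.280000 + 2.950000)/2 = 2.615000
  f(c_1) = f(2.615000) = -0.038736
  f(a) × f(c) ≥ 0, new interval: [2.615000, 2.950000]
Iteration 2:
  c_2 = (2.615000 + 2.950000)/2 = 2.782500
  f(c_2) = f(2.782500) = 0.023350
  f(a) × f(c) < 0, new interval: [2.615000, 2.782500]

After 2 iteration(s), the approximation is c_2 = 2.782500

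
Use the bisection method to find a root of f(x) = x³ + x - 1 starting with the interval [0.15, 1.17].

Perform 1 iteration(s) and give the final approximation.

f(x) = x³ + x - 1
Initial interval: [0.15, 1.17]

Iteration 1:
  c_1 = (0.150000 + 1.170000)/2 = 0.660000
  f(c_1) = f(0.660000) = -0.052504
  f(a) × f(c) ≥ 0, new interval: [0.660000, 1.170000]

After 1 iteration(s), the approximation is c_1 = 0.660000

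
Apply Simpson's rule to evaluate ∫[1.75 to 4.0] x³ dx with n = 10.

f(x) = x³
a = 1.75, b = 4.0, n = 10
h = (b - a)/n = 0.225000

Simpson's rule: (h/3)[f(x₀) + 4f(x₁) + 2f(x₂) + ... + f(xₙ)]

x_0 = 1.7500, f(x_0) = 5.359375, coefficient = 1
x_1 = 1.9750, f(x_1) = 7.703734, coefficient = 4
x_2 = 2.2000, f(x_2) = 10.648000, coefficient = 2
x_3 = 2.4250, f(x_3) = 14.260516, coefficient = 4
x_4 = 2.6500, f(x_4) = 18.609625, coefficient = 2
x_5 = 2.8750, f(x_5) = 23.763672, coefficient = 4
x_6 = 3.1000, f(x_6) = 29.791000, coefficient = 2
x_7 = 3.3250, f(x_7) = 36.759953, coefficient = 4
x_8 = 3.5500, f(x_8) = 44.738875, coefficient = 2
x_9 = 3.7750, f(x_9) = 53.796109, coefficient = 4
x_10 = 4.0000, f(x_10) = 64.000000, coefficient = 1

I ≈ (0.225000/3) × 822.070312 = 61.655273
Exact value: 61.655273
Error: 0.000000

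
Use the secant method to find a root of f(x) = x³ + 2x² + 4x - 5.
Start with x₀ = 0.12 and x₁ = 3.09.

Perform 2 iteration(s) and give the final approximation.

f(x) = x³ + 2x² + 4x - 5
x₀ = 0.12, x₁ = 3.09

Secant formula: x_{n+1} = x_n - f(x_n)(x_n - x_{n-1})/(f(x_n) - f(x_{n-1}))

Iteration 1:
  f(0.120000) = -4.489472
  f(3.090000) = 55.959829
  x_2 = 3.090000 - 55.959829×(3.090000 - 0.120000)/(55.959829 - (-4.489472))
       = 0.340577
Iteration 2:
  f(3.090000) = 55.959829
  f(0.340577) = -3.366202
  x_3 = 0.340577 - (-3.366202)×(0.340577 - 3.090000)/(-3.366202 - 55.959829)
       = 0.496581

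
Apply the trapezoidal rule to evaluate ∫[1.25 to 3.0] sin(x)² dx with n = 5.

f(x) = sin(x)²
a = 1.25, b = 3.0, n = 5
h = (b - a)/n = 0.350000

Trapezoidal rule: (h/2)[f(x₀) + 2f(x₁) + 2f(x₂) + ... + f(xₙ)]

x_0 = 1.2500, f(x_0) = 0.900572, coefficient = 1
x_1 = 1.6000, f(x_1) = 0.999147, coefficient = 2
x_2 = 1.9500, f(x_2) = 0.862966, coefficient = 2
x_3 = 2.3000, f(x_3) = 0.556076, coefficient = 2
x_4 = 2.6500, f(x_4) = 0.222813, coefficient = 2
x_5 = 3.0000, f(x_5) = 0.019915, coefficient = 1

I ≈ (0.350000/2) × 6.202492 = 1.085436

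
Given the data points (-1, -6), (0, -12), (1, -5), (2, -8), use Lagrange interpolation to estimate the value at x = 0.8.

Lagrange interpolation formula:
P(x) = Σ yᵢ × Lᵢ(x)
where Lᵢ(x) = Π_{j≠i} (x - xⱼ)/(xᵢ - xⱼ)

L_0(0.8) = (0.8 - 0)/(-1 - 0) × (0.8 - 1)/(-1 - 1) × (0.8 - 2)/(-1 - 2) = -0.032000
L_1(0.8) = (0.8 - (-1))/(0 - (-1)) × (0.8 - 1)/(0 - 1) × (0.8 - 2)/(0 - 2) = 0.216000
L_2(0.8) = (0.8 - (-1))/(1 - (-1)) × (0.8 - 0)/(1 - 0) × (0.8 - 2)/(1 - 2) = 0.864000
L_3(0.8) = (0.8 - (-1))/(2 - (-1)) × (0.8 - 0)/(2 - 0) × (0.8 - 1)/(2 - 1) = -0.048000

P(0.8) = (-6)×L_0(0.8) + (-12)×L_1(0.8) + (-5)×L_2(0.8) + (-8)×L_3(0.8)
P(0.8) = -6.336000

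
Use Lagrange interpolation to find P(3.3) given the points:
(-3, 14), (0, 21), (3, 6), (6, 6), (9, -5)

Lagrange interpolation formula:
P(x) = Σ yᵢ × Lᵢ(x)
where Lᵢ(x) = Π_{j≠i} (x - xⱼ)/(xᵢ - xⱼ)

L_0(3.3) = (3.3 - 0)/(-3 - 0) × (3.3 - 3)/(-3 - 3) × (3.3 - 6)/(-3 - 6) × (3.3 - 9)/(-3 - 9) = 0.007837
L_1(3.3) = (3.3 - (-3))/(0 - (-3)) × (3.3 - 3)/(0 - 3) × (3.3 - 6)/(0 - 6) × (3.3 - 9)/(0 - 9) = -0.059850
L_2(3.3) = (3.3 - (-3))/(3 - (-3)) × (3.3 - 0)/(3 - 0) × (3.3 - 6)/(3 - 6) × (3.3 - 9)/(3 - 9) = 0.987525
L_3(3.3) = (3.3 - (-3))/(6 - (-3)) × (3.3 - 0)/(6 - 0) × (3.3 - 3)/(6 - 3) × (3.3 - 9)/(6 - 9) = 0.073150
L_4(3.3) = (3.3 - (-3))/(9 - (-3)) × (3.3 - 0)/(9 - 0) × (3.3 - 3)/(9 - 3) × (3.3 - 6)/(9 - 6) = -0.008662

P(3.3) = 14×L_0(3.3) + 21×L_1(3.3) + 6×L_2(3.3) + 6×L_3(3.3) + (-5)×L_4(3.3)
P(3.3) = 5.260238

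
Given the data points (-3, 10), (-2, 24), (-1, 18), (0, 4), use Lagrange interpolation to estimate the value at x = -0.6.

Lagrange interpolation formula:
P(x) = Σ yᵢ × Lᵢ(x)
where Lᵢ(x) = Π_{j≠i} (x - xⱼ)/(xᵢ - xⱼ)

L_0(-0.6) = (-0.6 - (-2))/(-3 - (-2)) × (-0.6 - (-1))/(-3 - (-1)) × (-0.6 - 0)/(-3 - 0) = 0.056000
L_1(-0.6) = (-0.6 - (-3))/(-2 - (-3)) × (-0.6 - (-1))/(-2 - (-1)) × (-0.6 - 0)/(-2 - 0) = -0.288000
L_2(-0.6) = (-0.6 - (-3))/(-1 - (-3)) × (-0.6 - (-2))/(-1 - (-2)) × (-0.6 - 0)/(-1 - 0) = 1.008000
L_3(-0.6) = (-0.6 - (-3))/(0 - (-3)) × (-0.6 - (-2))/(0 - (-2)) × (-0.6 - (-1))/(0 - (-1)) = 0.224000

P(-0.6) = 10×L_0(-0.6) + 24×L_1(-0.6) + 18×L_2(-0.6) + 4×L_3(-0.6)
P(-0.6) = 12.688000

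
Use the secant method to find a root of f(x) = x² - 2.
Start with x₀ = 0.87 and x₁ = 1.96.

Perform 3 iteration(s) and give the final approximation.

f(x) = x² - 2
x₀ = 0.87, x₁ = 1.96

Secant formula: x_{n+1} = x_n - f(x_n)(x_n - x_{n-1})/(f(x_n) - f(x_{n-1}))

Iteration 1:
  f(0.870000) = -1.243100
  f(1.960000) = 1.841600
  x_2 = 1.960000 - 1.841600×(1.960000 - 0.870000)/(1.841600 - (-1.243100))
       = 1.309258
Iteration 2:
  f(1.960000) = 1.841600
  f(1.309258) = -0.285844
  x_3 = 1.309258 - (-0.285844)×(1.309258 - 1.960000)/(-0.285844 - 1.841600)
       = 1.396692
Iteration 3:
  f(1.309258) = -0.285844
  f(1.396692) = -0.049252
  x_4 = 1.396692 - (-0.049252)×(1.396692 - 1.309258)/(-0.049252 - (-0.285844))
       = 1.414893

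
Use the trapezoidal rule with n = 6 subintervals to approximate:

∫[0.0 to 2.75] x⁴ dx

f(x) = x⁴
a = 0.0, b = 2.75, n = 6
h = (b - a)/n = 0.458333

Trapezoidal rule: (h/2)[f(x₀) + 2f(x₁) + 2f(x₂) + ... + f(xₙ)]

x_0 = 0.0000, f(x_0) = 0.000000, coefficient = 1
x_1 = 0.4583, f(x_1) = 0.044129, coefficient = 2
x_2 = 0.9167, f(x_2) = 0.706067, coefficient = 2
x_3 = 1.3750, f(x_3) = 3.574463, coefficient = 2
x_4 = 1.8333, f(x_4) = 11.297068, coefficient = 2
x_5 = 2.2917, f(x_5) = 27.580732, coefficient = 2
x_6 = 2.7500, f(x_6) = 57.191406, coefficient = 1

I ≈ (0.458333/2) × 143.596324 = 32.907491
Exact value: 31.455273
Error: 1.452217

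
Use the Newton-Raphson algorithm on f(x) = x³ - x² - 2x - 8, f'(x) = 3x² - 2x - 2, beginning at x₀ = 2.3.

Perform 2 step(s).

f(x) = x³ - x² - 2x - 8
f'(x) = 3x² - 2x - 2
x₀ = 2.3

Newton-Raphson formula: x_{n+1} = x_n - f(x_n)/f'(x_n)

Iteration 1:
  f(2.300000) = -5.723000
  f'(2.300000) = 9.270000
  x_1 = 2.300000 - (-5.723000)/9.270000 = 2.917368
Iteration 2:
  f(2.917368) = 2.484050
  f'(2.917368) = 17.698370
  x_2 = 2.917368 - 2.484050/17.698370 = 2.777013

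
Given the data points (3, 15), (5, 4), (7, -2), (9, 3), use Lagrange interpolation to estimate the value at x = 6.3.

Lagrange interpolation formula:
P(x) = Σ yᵢ × Lᵢ(x)
where Lᵢ(x) = Π_{j≠i} (x - xⱼ)/(xᵢ - xⱼ)

L_0(6.3) = (6.3 - 5)/(3 - 5) × (6.3 - 7)/(3 - 7) × (6.3 - 9)/(3 - 9) = -0.051188
L_1(6.3) = (6.3 - 3)/(5 - 3) × (6.3 - 7)/(5 - 7) × (6.3 - 9)/(5 - 9) = 0.389813
L_2(6.3) = (6.3 - 3)/(7 - 3) × (6.3 - 5)/(7 - 5) × (6.3 - 9)/(7 - 9) = 0.723937
L_3(6.3) = (6.3 - 3)/(9 - 3) × (6.3 - 5)/(9 - 5) × (6.3 - 7)/(9 - 7) = -0.062563

P(6.3) = 15×L_0(6.3) + 4×L_1(6.3) + (-2)×L_2(6.3) + 3×L_3(6.3)
P(6.3) = -0.844125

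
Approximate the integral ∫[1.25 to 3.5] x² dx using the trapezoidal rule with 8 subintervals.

f(x) = x²
a = 1.25, b = 3.5, n = 8
h = (b - a)/n = 0.281250

Trapezoidal rule: (h/2)[f(x₀) + 2f(x₁) + 2f(x₂) + ... + f(xₙ)]

x_0 = 1.2500, f(x_0) = 1.562500, coefficient = 1
x_1 = 1.5312, f(x_1) = 2.344727, coefficient = 2
x_2 = 1.8125, f(x_2) = 3.285156, coefficient = 2
x_3 = 2.0938, f(x_3) = 4.383789, coefficient = 2
x_4 = 2.3750, f(x_4) = 5.640625, coefficient = 2
x_5 = 2.6562, f(x_5) = 7.055664, coefficient = 2
x_6 = 2.9375, f(x_6) = 8.628906, coefficient = 2
x_7 = 3.2188, f(x_7) = 10.360352, coefficient = 2
x_8 = 3.5000, f(x_8) = 12.250000, coefficient = 1

I ≈ (0.281250/2) × 97.210938 = 13.670288
Exact value: 13.640625
Error: 0.029663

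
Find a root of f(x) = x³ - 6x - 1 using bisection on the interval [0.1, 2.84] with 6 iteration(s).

f(x) = x³ - 6x - 1
Initial interval: [0.1, 2.84]

Iteration 1:
  c_1 = (0.100000 + 2.840000)/2 = 1.470000
  f(c_1) = f(1.470000) = -6.643477
  f(a) × f(c) ≥ 0, new interval: [1.470000, 2.840000]
Iteration 2:
  c_2 = (1.470000 + 2.840000)/2 = 2.155000
  f(c_2) = f(2.155000) = -3.922126
  f(a) × f(c) ≥ 0, new interval: [2.155000, 2.840000]
Iteration 3:
  c_3 = (2.155000 + 2.840000)/2 = 2.497500
  f(c_3) = f(2.497500) = -0.406828
  f(a) × f(c) ≥ 0, new interval: [2.497500, 2.840000]
Iteration 4:
  c_4 = (2.497500 + 2.840000)/2 = 2.668750
  f(c_4) = f(2.668750) = 1.994942
  f(a) × f(c) < 0, new interval: [2.497500, 2.668750]
Iteration 5:
  c_5 = (2.497500 + 2.668750)/2 = 2.583125
  f(c_5) = f(2.583125) = 0.737241
  f(a) × f(c) < 0, new interval: [2.497500, 2.583125]
Iteration 6:
  c_6 = (2.497500 + 2.583125)/2 = 2.540312
  f(c_6) = f(2.540312) = 0.151238
  f(a) × f(c) < 0, new interval: [2.497500, 2.540312]

After 6 iteration(s), the approximation is c_6 = 2.540312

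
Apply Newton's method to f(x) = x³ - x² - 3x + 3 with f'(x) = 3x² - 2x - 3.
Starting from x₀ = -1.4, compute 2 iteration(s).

f(x) = x³ - x² - 3x + 3
f'(x) = 3x² - 2x - 3
x₀ = -1.4

Newton-Raphson formula: x_{n+1} = x_n - f(x_n)/f'(x_n)

Iteration 1:
  f(-1.400000) = 2.496000
  f'(-1.400000) = 5.680000
  x_1 = -1.400000 - 2.496000/5.680000 = -1.839437
Iteration 2:
  f(-1.839437) = -1.089001
  f'(-1.839437) = 10.829454
  x_2 = -1.839437 - (-1.089001)/10.829454 = -1.738877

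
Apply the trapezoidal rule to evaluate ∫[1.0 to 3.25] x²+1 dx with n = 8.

f(x) = x²+1
a = 1.0, b = 3.25, n = 8
h = (b - a)/n = 0.281250

Trapezoidal rule: (h/2)[f(x₀) + 2f(x₁) + 2f(x₂) + ... + f(xₙ)]

x_0 = 1.0000, f(x_0) = 2.000000, coefficient = 1
x_1 = 1.2812, f(x_1) = 2.641602, coefficient = 2
x_2 = 1.5625, f(x_2) = 3.441406, coefficient = 2
x_3 = 1.8438, f(x_3) = 4.399414, coefficient = 2
x_4 = 2.1250, f(x_4) = 5.515625, coefficient = 2
x_5 = 2.4062, f(x_5) = 6.790039, coefficient = 2
x_6 = 2.6875, f(x_6) = 8.222656, coefficient = 2
x_7 = 2.9688, f(x_7) = 9.813477, coefficient = 2
x_8 = 3.2500, f(x_8) = 11.562500, coefficient = 1

I ≈ (0.281250/2) × 95.210938 = 13.389038
Exact value: 13.359375
Error: 0.029663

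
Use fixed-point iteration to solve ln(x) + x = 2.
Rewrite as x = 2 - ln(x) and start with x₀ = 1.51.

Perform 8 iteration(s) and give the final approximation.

Equation: ln(x) + x = 2
Fixed-point form: x = 2 - ln(x)
x₀ = 1.51

x_1 = g(1.510000) = 1.587890
x_2 = g(1.587890) = 1.537594
x_3 = g(1.537594) = 1.569781
x_4 = g(1.569781) = 1.549064
x_5 = g(1.549064) = 1.562349
x_6 = g(1.562349) = 1.553809
x_7 = g(1.553809) = 1.559290
x_8 = g(1.559290) = 1.555769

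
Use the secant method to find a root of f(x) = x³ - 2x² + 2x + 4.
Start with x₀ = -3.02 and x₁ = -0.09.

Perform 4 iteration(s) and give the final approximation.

f(x) = x³ - 2x² + 2x + 4
x₀ = -3.02, x₁ = -0.09

Secant formula: x_{n+1} = x_n - f(x_n)(x_n - x_{n-1})/(f(x_n) - f(x_{n-1}))

Iteration 1:
  f(-3.020000) = -47.824408
  f(-0.090000) = 3.803071
  x_2 = -0.090000 - 3.803071×(-0.090000 - (-3.020000))/(3.803071 - (-47.824408))
       = -0.305835
Iteration 2:
  f(-0.090000) = 3.803071
  f(-0.305835) = 3.172655
  x_3 = -0.305835 - 3.172655×(-0.305835 - (-0.090000))/(3.172655 - 3.803071)
       = -1.392052
Iteration 3:
  f(-0.305835) = 3.172655
  f(-1.392052) = -5.357250
  x_4 = -1.392052 - (-5.357250)×(-1.392052 - (-0.305835))/(-5.357250 - 3.172655)
       = -0.709848
Iteration 4:
  f(-1.392052) = -5.357250
  f(-0.709848) = 1.214857
  x_5 = -0.709848 - 1.214857×(-0.709848 - (-1.392052))/(1.214857 - (-5.357250))
       = -0.835953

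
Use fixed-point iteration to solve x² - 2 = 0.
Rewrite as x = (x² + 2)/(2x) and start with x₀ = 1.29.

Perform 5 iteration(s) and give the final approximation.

Equation: x² - 2 = 0
Fixed-point form: x = (x² + 2)/(2x)
x₀ = 1.29

x_1 = g(1.290000) = 1.420194
x_2 = g(1.420194) = 1.414226
x_3 = g(1.414226) = 1.414214
x_4 = g(1.414214) = 1.414214
x_5 = g(1.414214) = 1.414214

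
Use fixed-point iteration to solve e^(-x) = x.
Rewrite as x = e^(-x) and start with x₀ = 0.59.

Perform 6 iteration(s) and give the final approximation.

Equation: e^(-x) = x
Fixed-point form: x = e^(-x)
x₀ = 0.59

x_1 = g(0.590000) = 0.554327
x_2 = g(0.554327) = 0.574459
x_3 = g(0.574459) = 0.563010
x_4 = g(0.563010) = 0.569493
x_5 = g(0.569493) = 0.565812
x_6 = g(0.565812) = 0.567899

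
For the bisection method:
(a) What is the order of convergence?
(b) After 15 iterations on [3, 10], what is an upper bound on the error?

(a) Bisection has linear (order 1) convergence; the error is halved each step.

(b) Error bound = (b-a)/2^n = (10 - 3)/2^{15}
    = 7/2^{15}

(a) 1 (linear); (b) error ≤ 2.14e-04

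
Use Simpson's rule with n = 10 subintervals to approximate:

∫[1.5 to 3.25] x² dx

f(x) = x²
a = 1.5, b = 3.25, n = 10
h = (b - a)/n = 0.175000

Simpson's rule: (h/3)[f(x₀) + 4f(x₁) + 2f(x₂) + ... + f(xₙ)]

x_0 = 1.5000, f(x_0) = 2.250000, coefficient = 1
x_1 = 1.6750, f(x_1) = 2.805625, coefficient = 4
x_2 = 1.8500, f(x_2) = 3.422500, coefficient = 2
x_3 = 2.0250, f(x_3) = 4.100625, coefficient = 4
x_4 = 2.2000, f(x_4) = 4.840000, coefficient = 2
x_5 = 2.3750, f(x_5) = 5.640625, coefficient = 4
x_6 = 2.5500, f(x_6) = 6.502500, coefficient = 2
x_7 = 2.7250, f(x_7) = 7.425625, coefficient = 4
x_8 = 2.9000, f(x_8) = 8.410000, coefficient = 2
x_9 = 3.0750, f(x_9) = 9.455625, coefficient = 4
x_10 = 3.2500, f(x_10) = 10.562500, coefficient = 1

I ≈ (0.175000/3) × 176.875000 = 10.317708
Exact value: 10.317708
Error: 0.000000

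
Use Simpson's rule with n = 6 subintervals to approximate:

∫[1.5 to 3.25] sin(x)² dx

f(x) = sin(x)²
a = 1.5, b = 3.25, n = 6
h = (b - a)/n = 0.291667

Simpson's rule: (h/3)[f(x₀) + 4f(x₁) + 2f(x₂) + ... + f(xₙ)]

x_0 = 1.5000, f(x_0) = 0.994996, coefficient = 1
x_1 = 1.7917, f(x_1) = 0.952004, coefficient = 4
x_2 = 2.0833, f(x_2) = 0.759518, coefficient = 2
x_3 = 2.3750, f(x_3) = 0.481199, coefficient = 4
x_4 = 2.6667, f(x_4) = 0.209098, coefficient = 2
x_5 = 2.9583, f(x_5) = 0.033210, coefficient = 4
x_6 = 3.2500, f(x_6) = 0.011706, coefficient = 1

I ≈ (0.291667/3) × 8.809587 = 0.856488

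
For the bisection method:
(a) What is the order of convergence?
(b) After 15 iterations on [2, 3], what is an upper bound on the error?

(a) Bisection has linear (order 1) convergence; the error is halved each step.

(b) Error bound = (b-a)/2^n = (3 - 2)/2^{15}
    = 1/2^{15}

(a) 1 (linear); (b) error ≤ 3.05e-05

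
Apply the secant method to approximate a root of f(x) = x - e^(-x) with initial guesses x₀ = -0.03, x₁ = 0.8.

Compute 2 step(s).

f(x) = x - e^(-x)
x₀ = -0.03, x₁ = 0.8

Secant formula: x_{n+1} = x_n - f(x_n)(x_n - x_{n-1})/(f(x_n) - f(x_{n-1}))

Iteration 1:
  f(-0.030000) = -1.060455
  f(0.800000) = 0.350671
  x_2 = 0.800000 - 0.350671×(0.800000 - (-0.030000))/(0.350671 - (-1.060455))
       = 0.593741
Iteration 2:
  f(0.800000) = 0.350671
  f(0.593741) = 0.041484
  x_3 = 0.593741 - 0.041484×(0.593741 - 0.800000)/(0.041484 - 0.350671)
       = 0.566067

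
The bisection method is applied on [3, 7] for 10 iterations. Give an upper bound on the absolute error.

Bisection error bound: |error| ≤ (b-a)/2^n
|error| ≤ (7 - 3)/2^10 = 4/2^10
|error| ≤ 0.0039062500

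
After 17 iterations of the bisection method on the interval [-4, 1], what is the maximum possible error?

Bisection error bound: |error| ≤ (b-a)/2^n
|error| ≤ (1 - (-4))/2^17 = 5/2^17
|error| ≤ 0.0000381470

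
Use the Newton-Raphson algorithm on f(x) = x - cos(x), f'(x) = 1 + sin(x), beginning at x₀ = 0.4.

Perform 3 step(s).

f(x) = x - cos(x)
f'(x) = 1 + sin(x)
x₀ = 0.4

Newton-Raphson formula: x_{n+1} = x_n - f(x_n)/f'(x_n)

Iteration 1:
  f(0.400000) = -0.521061
  f'(0.400000) = 1.389418
  x_1 = 0.400000 - (-0.521061)/1.389418 = 0.775021
Iteration 2:
  f(0.775021) = 0.060615
  f'(0.775021) = 1.699731
  x_2 = 0.775021 - 0.060615/1.699731 = 0.739360
Iteration 3:
  f(0.739360) = 0.000460
  f'(0.739360) = 1.673815
  x_3 = 0.739360 - 0.000460/1.673815 = 0.739085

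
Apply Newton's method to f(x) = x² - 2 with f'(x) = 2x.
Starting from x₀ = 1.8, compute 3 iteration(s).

f(x) = x² - 2
f'(x) = 2x
x₀ = 1.8

Newton-Raphson formula: x_{n+1} = x_n - f(x_n)/f'(x_n)

Iteration 1:
  f(1.800000) = 1.240000
  f'(1.800000) = 3.600000
  x_1 = 1.800000 - 1.240000/3.600000 = 1.455556
Iteration 2:
  f(1.455556) = 0.118642
  f'(1.455556) = 2.911111
  x_2 = 1.455556 - 0.118642/2.911111 = 1.414801
Iteration 3:
  f(1.414801) = 0.001661
  f'(1.414801) = 2.829601
  x_3 = 1.414801 - 0.001661/2.829601 = 1.414214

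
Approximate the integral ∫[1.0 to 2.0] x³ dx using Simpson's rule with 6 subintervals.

f(x) = x³
a = 1.0, b = 2.0, n = 6
h = (b - a)/n = 0.166667

Simpson's rule: (h/3)[f(x₀) + 4f(x₁) + 2f(x₂) + ... + f(xₙ)]

x_0 = 1.0000, f(x_0) = 1.000000, coefficient = 1
x_1 = 1.1667, f(x_1) = 1.587963, coefficient = 4
x_2 = 1.3333, f(x_2) = 2.370370, coefficient = 2
x_3 = 1.5000, f(x_3) = 3.375000, coefficient = 4
x_4 = 1.6667, f(x_4) = 4.629630, coefficient = 2
x_5 = 1.8333, f(x_5) = 6.162037, coefficient = 4
x_6 = 2.0000, f(x_6) = 8.000000, coefficient = 1

I ≈ (0.166667/3) × 67.500000 = 3.750000
Exact value: 3.750000
Error: 0.000000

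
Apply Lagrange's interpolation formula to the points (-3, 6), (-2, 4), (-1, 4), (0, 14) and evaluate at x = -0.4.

Lagrange interpolation formula:
P(x) = Σ yᵢ × Lᵢ(x)
where Lᵢ(x) = Π_{j≠i} (x - xⱼ)/(xᵢ - xⱼ)

L_0(-0.4) = (-0.4 - (-2))/(-3 - (-2)) × (-0.4 - (-1))/(-3 - (-1)) × (-0.4 - 0)/(-3 - 0) = 0.064000
L_1(-0.4) = (-0.4 - (-3))/(-2 - (-3)) × (-0.4 - (-1))/(-2 - (-1)) × (-0.4 - 0)/(-2 - 0) = -0.312000
L_2(-0.4) = (-0.4 - (-3))/(-1 - (-3)) × (-0.4 - (-2))/(-1 - (-2)) × (-0.4 - 0)/(-1 - 0) = 0.832000
L_3(-0.4) = (-0.4 - (-3))/(0 - (-3)) × (-0.4 - (-2))/(0 - (-2)) × (-0.4 - (-1))/(0 - (-1)) = 0.416000

P(-0.4) = 6×L_0(-0.4) + 4×L_1(-0.4) + 4×L_2(-0.4) + 14×L_3(-0.4)
P(-0.4) = 8.288000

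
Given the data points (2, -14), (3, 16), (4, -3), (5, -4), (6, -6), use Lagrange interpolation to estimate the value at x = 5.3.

Lagrange interpolation formula:
P(x) = Σ yᵢ × Lᵢ(x)
where Lᵢ(x) = Π_{j≠i} (x - xⱼ)/(xᵢ - xⱼ)

L_0(5.3) = (5.3 - 3)/(2 - 3) × (5.3 - 4)/(2 - 4) × (5.3 - 5)/(2 - 5) × (5.3 - 6)/(2 - 6) = -0.026162
L_1(5.3) = (5.3 - 2)/(3 - 2) × (5.3 - 4)/(3 - 4) × (5.3 - 5)/(3 - 5) × (5.3 - 6)/(3 - 6) = 0.150150
L_2(5.3) = (5.3 - 2)/(4 - 2) × (5.3 - 3)/(4 - 3) × (5.3 - 5)/(4 - 5) × (5.3 - 6)/(4 - 6) = -0.398475
L_3(5.3) = (5.3 - 2)/(5 - 2) × (5.3 - 3)/(5 - 3) × (5.3 - 4)/(5 - 4) × (5.3 - 6)/(5 - 6) = 1.151150
L_4(5.3) = (5.3 - 2)/(6 - 2) × (5.3 - 3)/(6 - 3) × (5.3 - 4)/(6 - 4) × (5.3 - 5)/(6 - 5) = 0.123337

P(5.3) = (-14)×L_0(5.3) + 16×L_1(5.3) + (-3)×L_2(5.3) + (-4)×L_3(5.3) + (-6)×L_4(5.3)
P(5.3) = -1.380525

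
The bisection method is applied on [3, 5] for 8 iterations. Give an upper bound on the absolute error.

Bisection error bound: |error| ≤ (b-a)/2^n
|error| ≤ (5 - 3)/2^8 = 2/2^8
|error| ≤ 0.0078125000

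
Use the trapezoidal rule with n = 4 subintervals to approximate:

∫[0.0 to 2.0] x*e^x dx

f(x) = x*e^x
a = 0.0, b = 2.0, n = 4
h = (b - a)/n = 0.500000

Trapezoidal rule: (h/2)[f(x₀) + 2f(x₁) + 2f(x₂) + ... + f(xₙ)]

x_0 = 0.0000, f(x_0) = 0.000000, coefficient = 1
x_1 = 0.5000, f(x_1) = 0.824361, coefficient = 2
x_2 = 1.0000, f(x_2) = 2.718282, coefficient = 2
x_3 = 1.5000, f(x_3) = 6.722534, coefficient = 2
x_4 = 2.0000, f(x_4) = 14.778112, coefficient = 1

I ≈ (0.500000/2) × 35.308464 = 8.827116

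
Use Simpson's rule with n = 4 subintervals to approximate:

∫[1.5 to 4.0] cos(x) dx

f(x) = cos(x)
a = 1.5, b = 4.0, n = 4
h = (b - a)/n = 0.625000

Simpson's rule: (h/3)[f(x₀) + 4f(x₁) + 2f(x₂) + ... + f(xₙ)]

x_0 = 1.5000, f(x_0) = 0.070737, coefficient = 1
x_1 = 2.1250, f(x_1) = -0.526266, coefficient = 4
x_2 = 2.7500, f(x_2) = -0.924302, coefficient = 2
x_3 = 3.3750, f(x_3) = -0.972884, coefficient = 4
x_4 = 4.0000, f(x_4) = -0.653644, coefficient = 1

I ≈ (0.625000/3) × -8.428112 = -1.755857
Exact value: -1.754297
Error: 0.001559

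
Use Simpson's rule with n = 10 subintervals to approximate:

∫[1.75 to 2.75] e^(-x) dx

f(x) = e^(-x)
a = 1.75, b = 2.75, n = 10
h = (b - a)/n = 0.100000

Simpson's rule: (h/3)[f(x₀) + 4f(x₁) + 2f(x₂) + ... + f(xₙ)]

x_0 = 1.7500, f(x_0) = 0.173774, coefficient = 1
x_1 = 1.8500, f(x_1) = 0.157237, coefficient = 4
x_2 = 1.9500, f(x_2) = 0.142274, coefficient = 2
x_3 = 2.0500, f(x_3) = 0.128735, coefficient = 4
x_4 = 2.1500, f(x_4) = 0.116484, coefficient = 2
x_5 = 2.2500, f(x_5) = 0.105399, coefficient = 4
x_6 = 2.3500, f(x_6) = 0.095369, coefficient = 2
x_7 = 2.4500, f(x_7) = 0.086294, coefficient = 4
x_8 = 2.5500, f(x_8) = 0.078082, coefficient = 2
x_9 = 2.6500, f(x_9) = 0.070651, coefficient = 4
x_10 = 2.7500, f(x_10) = 0.063928, coefficient = 1

I ≈ (0.100000/3) × 3.295384 = 0.109846
Exact value: 0.109846
Error: 0.000000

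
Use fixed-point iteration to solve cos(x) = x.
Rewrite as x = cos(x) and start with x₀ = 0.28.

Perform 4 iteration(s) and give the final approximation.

Equation: cos(x) = x
Fixed-point form: x = cos(x)
x₀ = 0.28

x_1 = g(0.280000) = 0.961055
x_2 = g(0.961055) = 0.572655
x_3 = g(0.572655) = 0.840465
x_4 = g(0.840465) = 0.667116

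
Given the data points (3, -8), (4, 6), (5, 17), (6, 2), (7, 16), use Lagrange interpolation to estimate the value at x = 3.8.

Lagrange interpolation formula:
P(x) = Σ yᵢ × Lᵢ(x)
where Lᵢ(x) = Π_{j≠i} (x - xⱼ)/(xᵢ - xⱼ)

L_0(3.8) = (3.8 - 4)/(3 - 4) × (3.8 - 5)/(3 - 5) × (3.8 - 6)/(3 - 6) × (3.8 - 7)/(3 - 7) = 0.070400
L_1(3.8) = (3.8 - 3)/(4 - 3) × (3.8 - 5)/(4 - 5) × (3.8 - 6)/(4 - 6) × (3.8 - 7)/(4 - 7) = 1.126400
L_2(3.8) = (3.8 - 3)/(5 - 3) × (3.8 - 4)/(5 - 4) × (3.8 - 6)/(5 - 6) × (3.8 - 7)/(5 - 7) = -0.281600
L_3(3.8) = (3.8 - 3)/(6 - 3) × (3.8 - 4)/(6 - 4) × (3.8 - 5)/(6 - 5) × (3.8 - 7)/(6 - 7) = 0.102400
L_4(3.8) = (3.8 - 3)/(7 - 3) × (3.8 - 4)/(7 - 4) × (3.8 - 5)/(7 - 5) × (3.8 - 6)/(7 - 6) = -0.017600

P(3.8) = (-8)×L_0(3.8) + 6×L_1(3.8) + 17×L_2(3.8) + 2×L_3(3.8) + 16×L_4(3.8)
P(3.8) = 1.331200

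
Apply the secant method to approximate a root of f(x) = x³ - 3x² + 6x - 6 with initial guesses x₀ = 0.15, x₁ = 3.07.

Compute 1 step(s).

f(x) = x³ - 3x² + 6x - 6
x₀ = 0.15, x₁ = 3.07

Secant formula: x_{n+1} = x_n - f(x_n)(x_n - x_{n-1})/(f(x_n) - f(x_{n-1}))

Iteration 1:
  f(0.150000) = -5.164125
  f(3.070000) = 13.079743
  x_2 = 3.070000 - 13.079743×(3.070000 - 0.150000)/(13.079743 - (-5.164125))
       = 0.976538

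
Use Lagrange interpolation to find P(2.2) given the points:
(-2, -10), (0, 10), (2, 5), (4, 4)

Lagrange interpolation formula:
P(x) = Σ yᵢ × Lᵢ(x)
where Lᵢ(x) = Π_{j≠i} (x - xⱼ)/(xᵢ - xⱼ)

L_0(2.2) = (2.2 - 0)/(-2 - 0) × (2.2 - 2)/(-2 - 2) × (2.2 - 4)/(-2 - 4) = 0.016500
L_1(2.2) = (2.2 - (-2))/(0 - (-2)) × (2.2 - 2)/(0 - 2) × (2.2 - 4)/(0 - 4) = -0.094500
L_2(2.2) = (2.2 - (-2))/(2 - (-2)) × (2.2 - 0)/(2 - 0) × (2.2 - 4)/(2 - 4) = 1.039500
L_3(2.2) = (2.2 - (-2))/(4 - (-2)) × (2.2 - 0)/(4 - 0) × (2.2 - 2)/(4 - 2) = 0.038500

P(2.2) = (-10)×L_0(2.2) + 10×L_1(2.2) + 5×L_2(2.2) + 4×L_3(2.2)
P(2.2) = 4.241500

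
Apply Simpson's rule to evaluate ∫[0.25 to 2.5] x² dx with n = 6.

f(x) = x²
a = 0.25, b = 2.5, n = 6
h = (b - a)/n = 0.375000

Simpson's rule: (h/3)[f(x₀) + 4f(x₁) + 2f(x₂) + ... + f(xₙ)]

x_0 = 0.2500, f(x_0) = 0.062500, coefficient = 1
x_1 = 0.6250, f(x_1) = 0.390625, coefficient = 4
x_2 = 1.0000, f(x_2) = 1.000000, coefficient = 2
x_3 = 1.3750, f(x_3) = 1.890625, coefficient = 4
x_4 = 1.7500, f(x_4) = 3.062500, coefficient = 2
x_5 = 2.1250, f(x_5) = 4.515625, coefficient = 4
x_6 = 2.5000, f(x_6) = 6.250000, coefficient = 1

I ≈ (0.375000/3) × 41.625000 = 5.203125
Exact value: 5.203125
Error: 0.000000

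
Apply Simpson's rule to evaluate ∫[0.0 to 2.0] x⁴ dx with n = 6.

f(x) = x⁴
a = 0.0, b = 2.0, n = 6
h = (b - a)/n = 0.333333

Simpson's rule: (h/3)[f(x₀) + 4f(x₁) + 2f(x₂) + ... + f(xₙ)]

x_0 = 0.0000, f(x_0) = 0.000000, coefficient = 1
x_1 = 0.3333, f(x_1) = 0.012346, coefficient = 4
x_2 = 0.6667, f(x_2) = 0.197531, coefficient = 2
x_3 = 1.0000, f(x_3) = 1.000000, coefficient = 4
x_4 = 1.3333, f(x_4) = 3.160494, coefficient = 2
x_5 = 1.6667, f(x_5) = 7.716049, coefficient = 4
x_6 = 2.0000, f(x_6) = 16.000000, coefficient = 1

I ≈ (0.333333/3) × 57.629630 = 6.403292
Exact value: 6.400000
Error: 0.003292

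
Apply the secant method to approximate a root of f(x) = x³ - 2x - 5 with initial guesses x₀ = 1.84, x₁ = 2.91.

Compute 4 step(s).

f(x) = x³ - 2x - 5
x₀ = 1.84, x₁ = 2.91

Secant formula: x_{n+1} = x_n - f(x_n)(x_n - x_{n-1})/(f(x_n) - f(x_{n-1}))

Iteration 1:
  f(1.840000) = -2.450496
  f(2.910000) = 13.822171
  x_2 = 2.910000 - 13.822171×(2.910000 - 1.840000)/(13.822171 - (-2.450496))
       = 2.001131
Iteration 2:
  f(2.910000) = 13.822171
  f(2.001131) = -0.988683
  x_3 = 2.001131 - (-0.988683)×(2.001131 - 2.910000)/(-0.988683 - 13.822171)
       = 2.061802
Iteration 3:
  f(2.001131) = -0.988683
  f(2.061802) = -0.358832
  x_4 = 2.061802 - (-0.358832)×(2.061802 - 2.001131)/(-0.358832 - (-0.988683))
       = 2.096366
Iteration 4:
  f(2.061802) = -0.358832
  f(2.096366) = 0.020275
  x_5 = 2.096366 - 0.020275×(2.096366 - 2.061802)/(0.020275 - (-0.358832))
       = 2.094518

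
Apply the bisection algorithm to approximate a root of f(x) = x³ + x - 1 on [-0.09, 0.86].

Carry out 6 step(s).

f(x) = x³ + x - 1
Initial interval: [-0.09, 0.86]

Iteration 1:
  c_1 = (-0.090000 + 0.860000)/2 = 0.385000
  f(c_1) = f(0.385000) = -0.557933
  f(a) × f(c) ≥ 0, new interval: [0.385000, 0.860000]
Iteration 2:
  c_2 = (0.385000 + 0.860000)/2 = 0.622500
  f(c_2) = f(0.622500) = -0.136277
  f(a) × f(c) ≥ 0, new interval: [0.622500, 0.860000]
Iteration 3:
  c_3 = (0.622500 + 0.860000)/2 = 0.741250
  f(c_3) = f(0.741250) = 0.148531
  f(a) × f(c) < 0, new interval: [0.622500, 0.741250]
Iteration 4:
  c_4 = (0.622500 + 0.741250)/2 = 0.681875
  f(c_4) = f(0.681875) = -0.001085
  f(a) × f(c) ≥ 0, new interval: [0.681875, 0.741250]
Iteration 5:
  c_5 = (0.681875 + 0.741250)/2 = 0.711562
  f(c_5) = f(0.711562) = 0.071842
  f(a) × f(c) < 0, new interval: [0.681875, 0.711562]
Iteration 6:
  c_6 = (0.681875 + 0.711562)/2 = 0.696719
  f(c_6) = f(0.696719) = 0.034918
  f(a) × f(c) < 0, new interval: [0.681875, 0.696719]

After 6 iteration(s), the approximation is c_6 = 0.696719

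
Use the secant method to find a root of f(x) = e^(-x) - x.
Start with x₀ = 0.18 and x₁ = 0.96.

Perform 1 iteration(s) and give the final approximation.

f(x) = e^(-x) - x
x₀ = 0.18, x₁ = 0.96

Secant formula: x_{n+1} = x_n - f(x_n)(x_n - x_{n-1})/(f(x_n) - f(x_{n-1}))

Iteration 1:
  f(0.180000) = 0.655270
  f(0.960000) = -0.577107
  x_2 = 0.960000 - (-0.577107)×(0.960000 - 0.180000)/(-0.577107 - 0.655270)
       = 0.594736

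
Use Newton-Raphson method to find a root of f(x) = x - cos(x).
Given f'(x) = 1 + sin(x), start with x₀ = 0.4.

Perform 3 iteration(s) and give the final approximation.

f(x) = x - cos(x)
f'(x) = 1 + sin(x)
x₀ = 0.4

Newton-Raphson formula: x_{n+1} = x_n - f(x_n)/f'(x_n)

Iteration 1:
  f(0.400000) = -0.521061
  f'(0.400000) = 1.389418
  x_1 = 0.400000 - (-0.521061)/1.389418 = 0.775021
Iteration 2:
  f(0.775021) = 0.060615
  f'(0.775021) = 1.699731
  x_2 = 0.775021 - 0.060615/1.699731 = 0.739360
Iteration 3:
  f(0.739360) = 0.000460
  f'(0.739360) = 1.673815
  x_3 = 0.739360 - 0.000460/1.673815 = 0.739085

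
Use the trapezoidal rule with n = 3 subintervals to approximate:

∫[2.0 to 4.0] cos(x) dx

f(x) = cos(x)
a = 2.0, b = 4.0, n = 3
h = (b - a)/n = 0.666667

Trapezoidal rule: (h/2)[f(x₀) + 2f(x₁) + 2f(x₂) + ... + f(xₙ)]

x_0 = 2.0000, f(x_0) = -0.416147, coefficient = 1
x_1 = 2.6667, f(x_1) = -0.889327, coefficient = 2
x_2 = 3.3333, f(x_2) = -0.981674, coefficient = 2
x_3 = 4.0000, f(x_3) = -0.653644, coefficient = 1

I ≈ (0.666667/2) × -4.811792 = -1.603931
Exact value: -1.666100
Error: 0.062169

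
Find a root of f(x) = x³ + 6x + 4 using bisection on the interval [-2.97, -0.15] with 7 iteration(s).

f(x) = x³ + 6x + 4
Initial interval: [-2.97, -0.15]

Iteration 1:
  c_1 = (-2.970000 + (-0.150000))/2 = -1.560000
  f(c_1) = f(-1.560000) = -9.156416
  f(a) × f(c) ≥ 0, new interval: [-1.560000, -0.150000]
Iteration 2:
  c_2 = (-1.560000 + (-0.150000))/2 = -0.855000
  f(c_2) = f(-0.855000) = -1.755026
  f(a) × f(c) ≥ 0, new interval: [-0.855000, -0.150000]
Iteration 3:
  c_3 = (-0.855000 + (-0.150000))/2 = -0.502500
  f(c_3) = f(-0.502500) = 0.858116
  f(a) × f(c) < 0, new interval: [-0.855000, -0.502500]
Iteration 4:
  c_4 = (-0.855000 + (-0.502500))/2 = -0.678750
  f(c_4) = f(-0.678750) = -0.385201
  f(a) × f(c) ≥ 0, new interval: [-0.678750, -0.502500]
Iteration 5:
  c_5 = (-0.678750 + (-0.502500))/2 = -0.590625
  f(c_5) = f(-0.590625) = 0.250218
  f(a) × f(c) < 0, new interval: [-0.678750, -0.590625]
Iteration 6:
  c_6 = (-0.678750 + (-0.590625))/2 = -0.634687
  f(c_6) = f(-0.634687) = -0.063795
  f(a) × f(c) ≥ 0, new interval: [-0.634687, -0.590625]
Iteration 7:
  c_7 = (-0.634687 + (-0.590625))/2 = -0.612656
  f(c_7) = f(-0.612656) = 0.094103
  f(a) × f(c) < 0, new interval: [-0.634687, -0.612656]

After 7 iteration(s), the approximation is c_7 = -0.612656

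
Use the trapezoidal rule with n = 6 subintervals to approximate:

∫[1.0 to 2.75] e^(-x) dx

f(x) = e^(-x)
a = 1.0, b = 2.75, n = 6
h = (b - a)/n = 0.291667

Trapezoidal rule: (h/2)[f(x₀) + 2f(x₁) + 2f(x₂) + ... + f(xₙ)]

x_0 = 1.0000, f(x_0) = 0.367879, coefficient = 1
x_1 = 1.2917, f(x_1) = 0.274812, coefficient = 2
x_2 = 1.5833, f(x_2) = 0.205290, coefficient = 2
x_3 = 1.8750, f(x_3) = 0.153355, coefficient = 2
x_4 = 2.1667, f(x_4) = 0.114559, coefficient = 2
x_5 = 2.4583, f(x_5) = 0.085577, coefficient = 2
x_6 = 2.7500, f(x_6) = 0.063928, coefficient = 1

I ≈ (0.291667/2) × 2.098994 = 0.306103
Exact value: 0.303952
Error: 0.002152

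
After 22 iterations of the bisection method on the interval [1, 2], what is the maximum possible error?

Bisection error bound: |error| ≤ (b-a)/2^n
|error| ≤ (2 - 1)/2^22 = 1/2^22
|error| ≤ 0.0000002384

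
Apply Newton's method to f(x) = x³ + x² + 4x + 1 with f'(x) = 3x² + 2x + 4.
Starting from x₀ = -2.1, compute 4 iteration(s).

f(x) = x³ + x² + 4x + 1
f'(x) = 3x² + 2x + 4
x₀ = -2.1

Newton-Raphson formula: x_{n+1} = x_n - f(x_n)/f'(x_n)

Iteration 1:
  f(-2.100000) = -12.251000
  f'(-2.100000) = 13.030000
  x_1 = -2.100000 - (-12.251000)/13.030000 = -1.159785
Iteration 2:
  f(-1.159785) = -3.854068
  f'(-1.159785) = 5.715734
  x_2 = -1.159785 - (-3.854068)/5.715734 = -0.485494
Iteration 3:
  f(-0.485494) = -0.820705
  f'(-0.485494) = 3.736125
  x_3 = -0.485494 - (-0.820705)/3.736125 = -0.265827
Iteration 4:
  f(-0.265827) = -0.011427
  f'(-0.265827) = 3.680338
  x_4 = -0.265827 - (-0.011427)/3.680338 = -0.262722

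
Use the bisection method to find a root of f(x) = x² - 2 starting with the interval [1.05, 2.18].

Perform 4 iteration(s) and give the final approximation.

f(x) = x² - 2
Initial interval: [1.05, 2.18]

Iteration 1:
  c_1 = (1.050000 + 2.180000)/2 = 1.615000
  f(c_1) = f(1.615000) = 0.608225
  f(a) × f(c) < 0, new interval: [1.050000, 1.615000]
Iteration 2:
  c_2 = (1.050000 + 1.615000)/2 = 1.332500
  f(c_2) = f(1.332500) = -0.224444
  f(a) × f(c) ≥ 0, new interval: [1.332500, 1.615000]
Iteration 3:
  c_3 = (1.332500 + 1.615000)/2 = 1.473750
  f(c_3) = f(1.473750) = 0.171939
  f(a) × f(c) < 0, new interval: [1.332500, 1.473750]
Iteration 4:
  c_4 = (1.332500 + 1.473750)/2 = 1.403125
  f(c_4) = f(1.403125) = -0.031240
  f(a) × f(c) ≥ 0, new interval: [1.403125, 1.473750]

After 4 iteration(s), the approximation is c_4 = 1.403125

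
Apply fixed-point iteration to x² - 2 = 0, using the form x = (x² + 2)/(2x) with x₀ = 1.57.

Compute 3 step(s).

Equation: x² - 2 = 0
Fixed-point form: x = (x² + 2)/(2x)
x₀ = 1.57

x_1 = g(1.570000) = 1.421943
x_2 = g(1.421943) = 1.414235
x_3 = g(1.414235) = 1.414214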